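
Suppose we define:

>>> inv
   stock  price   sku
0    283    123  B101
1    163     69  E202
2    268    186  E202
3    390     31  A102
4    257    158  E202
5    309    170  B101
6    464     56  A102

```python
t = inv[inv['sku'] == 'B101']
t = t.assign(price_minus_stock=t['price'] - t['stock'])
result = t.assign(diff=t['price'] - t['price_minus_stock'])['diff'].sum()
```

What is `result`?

filter rows where sku == 'B101':
   stock  price   sku
0    283    123  B101
5    309    170  B101
add column price_minus_stock = t['price'] - t['stock']:
   stock  price   sku  price_minus_stock
0    283    123  B101               -160
5    309    170  B101               -139
add column diff = t['price'] - t['price_minus_stock']:
   stock  price   sku  price_minus_stock  diff
0    283    123  B101               -160   283
5    309    170  B101               -139   309

592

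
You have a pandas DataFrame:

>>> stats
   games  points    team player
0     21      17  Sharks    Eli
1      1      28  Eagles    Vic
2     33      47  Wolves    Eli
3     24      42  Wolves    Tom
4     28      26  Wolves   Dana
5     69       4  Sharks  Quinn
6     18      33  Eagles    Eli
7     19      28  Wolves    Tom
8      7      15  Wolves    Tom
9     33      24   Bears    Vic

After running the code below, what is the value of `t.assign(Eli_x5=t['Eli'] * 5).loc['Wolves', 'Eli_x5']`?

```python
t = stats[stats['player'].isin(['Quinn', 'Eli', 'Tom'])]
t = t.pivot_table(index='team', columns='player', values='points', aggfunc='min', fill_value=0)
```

filter rows where player in ['Quinn', 'Eli', 'Tom']:
   games  points    team player
0     21      17  Sharks    Eli
2     33      47  Wolves    Eli
3     24      42  Wolves    Tom
5     69       4  Sharks  Quinn
6     18      33  Eagles    Eli
7     19      28  Wolves    Tom
8      7      15  Wolves    Tom
pivot: rows=team, cols=player, min(points):
player  Eli  Quinn  Tom
team                   
Eagles   33      0    0
Sharks   17      4    0
Wolves   47      0   15
add column Eli_x5 = t['Eli'] * 5:
player  Eli  Quinn  Tom  Eli_x5
team                           
Eagles   33      0    0     165
Sharks   17      4    0      85
Wolves   47      0   15     235
So loc['Wolves', 'Eli_x5'] = 235.

235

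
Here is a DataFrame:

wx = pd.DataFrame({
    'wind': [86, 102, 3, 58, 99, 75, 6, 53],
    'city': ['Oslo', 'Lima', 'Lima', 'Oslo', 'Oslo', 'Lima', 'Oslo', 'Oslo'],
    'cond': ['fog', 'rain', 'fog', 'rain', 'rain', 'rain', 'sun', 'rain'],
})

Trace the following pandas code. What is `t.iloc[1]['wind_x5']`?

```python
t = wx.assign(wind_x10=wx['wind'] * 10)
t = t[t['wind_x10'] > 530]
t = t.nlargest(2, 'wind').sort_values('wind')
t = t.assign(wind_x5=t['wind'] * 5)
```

add column wind_x10 = wx['wind'] * 10:
   wind  city  cond  wind_x10
0    86  Oslo   fog       860
1   102  Lima  rain      1020
2     3  Lima   fog        30
3    58  Oslo  rain       580
4    99  Oslo  rain       990
5    75  Lima  rain       750
6     6  Oslo   sun        60
7    53  Oslo  rain       530
filter rows where wind_x10 > 530:
   wind  city  cond  wind_x10
0    86  Oslo   fog       860
1   102  Lima  rain      1020
3    58  Oslo  rain       580
4    99  Oslo  rain       990
5    75  Lima  rain       750
take 2 rows with largest wind:
   wind  city  cond  wind_x10
1   102  Lima  rain      1020
4    99  Oslo  rain       990
sort by wind:
   wind  city  cond  wind_x10
4    99  Oslo  rain       990
1   102  Lima  rain      1020
add column wind_x5 = t['wind'] * 5:
   wind  city  cond  wind_x10  wind_x5
4    99  Oslo  rain       990      495
1   102  Lima  rain      1020      510
value at position 1, column 'wind_x5' → 510

510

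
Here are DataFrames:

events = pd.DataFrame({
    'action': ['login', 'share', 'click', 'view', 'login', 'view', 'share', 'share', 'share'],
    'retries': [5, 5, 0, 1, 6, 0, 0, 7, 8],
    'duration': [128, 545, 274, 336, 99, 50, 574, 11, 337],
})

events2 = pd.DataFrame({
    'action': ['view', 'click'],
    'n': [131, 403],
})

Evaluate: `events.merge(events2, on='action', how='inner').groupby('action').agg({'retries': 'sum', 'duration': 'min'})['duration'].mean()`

merge on 'action' (how='inner') → 3 rows:
  action  retries  duration    n
0  click        0       274  403
1   view        1       336  131
2   view        0        50  131
group by action: sum(retries), min(duration):
        retries  duration
action                   
click         0       274
view          1        50

162.0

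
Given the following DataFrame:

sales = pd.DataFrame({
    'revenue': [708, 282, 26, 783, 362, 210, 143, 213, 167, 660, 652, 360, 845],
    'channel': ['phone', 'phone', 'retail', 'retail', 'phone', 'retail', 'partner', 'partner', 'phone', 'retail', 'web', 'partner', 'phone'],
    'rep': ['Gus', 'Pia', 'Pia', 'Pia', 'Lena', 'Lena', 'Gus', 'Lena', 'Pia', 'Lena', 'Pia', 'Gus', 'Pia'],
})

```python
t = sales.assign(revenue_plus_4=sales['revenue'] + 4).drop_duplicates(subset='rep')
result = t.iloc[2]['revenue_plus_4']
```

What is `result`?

366

add column revenue_plus_4 = sales['revenue'] + 4:
    revenue  channel   rep  revenue_plus_4
0       708    phone   Gus             712
1       282    phone   Pia             286
2        26   retail   Pia              30
3       783   retail   Pia             787
4       362    phone  Lena             366
5       210   retail  Lena             214
6       143  partner   Gus             147
7       213  partner  Lena             217
8       167    phone   Pia             171
9       660   retail  Lena             664
10      652      web   Pia             656
11      360  partner   Gus             364
12      845    phone   Pia             849
drop duplicate rep (keep=first):
   revenue channel   rep  revenue_plus_4
0      708   phone   Gus             712
1      282   phone   Pia             286
4      362   phone  Lena             366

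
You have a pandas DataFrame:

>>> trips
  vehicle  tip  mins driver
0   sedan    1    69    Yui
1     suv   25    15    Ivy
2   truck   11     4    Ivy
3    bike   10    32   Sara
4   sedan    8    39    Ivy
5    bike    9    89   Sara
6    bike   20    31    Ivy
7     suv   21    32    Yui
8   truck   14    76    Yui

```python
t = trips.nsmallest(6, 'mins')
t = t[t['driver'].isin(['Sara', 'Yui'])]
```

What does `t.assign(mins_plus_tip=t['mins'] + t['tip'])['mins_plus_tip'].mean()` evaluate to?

take 6 rows with smallest mins:
  vehicle  tip  mins driver
2   truck   11     4    Ivy
1     suv   25    15    Ivy
6    bike   20    31    Ivy
3    bike   10    32   Sara
7     suv   21    32    Yui
4   sedan    8    39    Ivy
filter rows where driver in ['Sara', 'Yui']:
  vehicle  tip  mins driver
3    bike   10    32   Sara
7     suv   21    32    Yui
add column mins_plus_tip = t['mins'] + t['tip']:
  vehicle  tip  mins driver  mins_plus_tip
3    bike   10    32   Sara             42
7     suv   21    32    Yui             53
Reading off the mean of column 'mins_plus_tip', we get 47.5.

47.5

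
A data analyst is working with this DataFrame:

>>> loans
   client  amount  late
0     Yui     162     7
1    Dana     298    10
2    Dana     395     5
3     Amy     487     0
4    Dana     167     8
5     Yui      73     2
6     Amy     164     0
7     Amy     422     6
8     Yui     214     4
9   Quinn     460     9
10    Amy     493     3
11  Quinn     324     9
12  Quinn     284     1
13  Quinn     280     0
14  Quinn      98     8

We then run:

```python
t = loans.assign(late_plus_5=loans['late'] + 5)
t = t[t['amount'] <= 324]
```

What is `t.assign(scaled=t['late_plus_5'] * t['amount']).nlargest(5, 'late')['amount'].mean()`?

209.8

add column late_plus_5 = loans['late'] + 5:
   client  amount  late  late_plus_5
0     Yui     162     7           12
1    Dana     298    10           15
2    Dana     395     5           10
3     Amy     487     0            5
4    Dana     167     8           13
5     Yui      73     2            7
6     Amy     164     0            5
7     Amy     422     6           11
8     Yui     214     4            9
9   Quinn     460     9           14
10    Amy     493     3            8
11  Quinn     324     9           14
12  Quinn     284     1            6
13  Quinn     280     0            5
14  Quinn      98     8           13
filter rows where amount <= 324:
   client  amount  late  late_plus_5
0     Yui     162     7           12
1    Dana     298    10           15
4    Dana     167     8           13
5     Yui      73     2            7
6     Amy     164     0            5
8     Yui     214     4            9
11  Quinn     324     9           14
12  Quinn     284     1            6
13  Quinn     280     0            5
14  Quinn      98     8           13
add column scaled = t['late_plus_5'] * t['amount']:
   client  amount  late  late_plus_5  scaled
0     Yui     162     7           12    1944
1    Dana     298    10           15    4470
4    Dana     167     8           13    2171
5     Yui      73     2            7     511
6     Amy     164     0            5     820
8     Yui     214     4            9    1926
11  Quinn     324     9           14    4536
12  Quinn     284     1            6    1704
13  Quinn     280     0            5    1400
14  Quinn      98     8           13    1274
take 5 rows with largest late:
   client  amount  late  late_plus_5  scaled
1    Dana     298    10           15    4470
11  Quinn     324     9           14    4536
4    Dana     167     8           13    2171
14  Quinn      98     8           13    1274
0     Yui     162     7           12    1944
So mean() = 209.8.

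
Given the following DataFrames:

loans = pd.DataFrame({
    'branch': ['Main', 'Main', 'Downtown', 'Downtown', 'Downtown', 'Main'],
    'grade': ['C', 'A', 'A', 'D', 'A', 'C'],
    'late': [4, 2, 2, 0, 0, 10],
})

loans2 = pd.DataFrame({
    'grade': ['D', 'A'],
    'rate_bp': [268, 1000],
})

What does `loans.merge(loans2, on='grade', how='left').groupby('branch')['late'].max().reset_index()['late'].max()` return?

merge on 'grade' (how='left') → 6 rows:
     branch grade  late  rate_bp
0      Main     C     4      NaN
1      Main     A     2   1000.0
2  Downtown     A     2   1000.0
3  Downtown     D     0    268.0
4  Downtown     A     0   1000.0
5      Main     C    10      NaN
group by branch, max of late:
branch
Downtown     2
Main        10
Name: late, dtype: int64
reset_index():
     branch  late
0  Downtown     2
1      Main    10
Hence 10.

10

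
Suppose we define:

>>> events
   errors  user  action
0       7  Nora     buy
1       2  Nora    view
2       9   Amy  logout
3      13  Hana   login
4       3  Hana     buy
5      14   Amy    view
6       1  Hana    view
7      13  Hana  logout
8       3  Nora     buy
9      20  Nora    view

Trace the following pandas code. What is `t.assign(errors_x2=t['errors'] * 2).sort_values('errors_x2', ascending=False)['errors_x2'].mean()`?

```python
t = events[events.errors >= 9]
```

27.6

filter rows where errors >= 9:
   errors  user  action
2       9   Amy  logout
3      13  Hana   login
5      14   Amy    view
7      13  Hana  logout
9      20  Nora    view
add column errors_x2 = t['errors'] * 2:
   errors  user  action  errors_x2
2       9   Amy  logout         18
3      13  Hana   login         26
5      14   Amy    view         28
7      13  Hana  logout         26
9      20  Nora    view         40
sort by errors_x2 descending:
   errors  user  action  errors_x2
9      20  Nora    view         40
5      14   Amy    view         28
3      13  Hana   login         26
7      13  Hana  logout         26
2       9   Amy  logout         18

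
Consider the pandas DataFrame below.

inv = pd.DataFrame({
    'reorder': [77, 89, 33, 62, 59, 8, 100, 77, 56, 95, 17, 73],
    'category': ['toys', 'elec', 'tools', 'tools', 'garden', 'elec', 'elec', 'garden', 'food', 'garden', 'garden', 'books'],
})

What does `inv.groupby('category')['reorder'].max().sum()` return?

group by category, max of reorder:
category
books      73
elec      100
food       56
garden     95
tools      62
toys       77
Name: reorder, dtype: int64
Reading off the sum of the resulting series, we get 463.

463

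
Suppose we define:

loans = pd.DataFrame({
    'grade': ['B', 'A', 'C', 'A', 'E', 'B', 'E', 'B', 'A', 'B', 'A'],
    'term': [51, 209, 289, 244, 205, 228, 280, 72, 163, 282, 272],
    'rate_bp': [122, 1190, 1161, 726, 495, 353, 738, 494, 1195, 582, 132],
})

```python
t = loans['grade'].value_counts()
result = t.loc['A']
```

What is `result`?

value_counts of grade:
grade
B    4
A    4
E    2
C    1
Name: count, dtype: int64
value at index 'A' → 4

4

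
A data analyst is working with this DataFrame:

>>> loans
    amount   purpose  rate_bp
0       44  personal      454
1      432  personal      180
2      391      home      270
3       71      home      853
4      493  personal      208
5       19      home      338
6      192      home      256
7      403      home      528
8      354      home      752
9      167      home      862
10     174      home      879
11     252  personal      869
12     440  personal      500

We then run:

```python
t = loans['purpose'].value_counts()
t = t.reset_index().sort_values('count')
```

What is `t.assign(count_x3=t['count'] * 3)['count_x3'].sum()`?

value_counts of purpose:
purpose
home        8
personal    5
Name: count, dtype: int64
reset_index():
    purpose  count
0      home      8
1  personal      5
sort by count:
    purpose  count
1  personal      5
0      home      8
add column count_x3 = t['count'] * 3:
    purpose  count  count_x3
1  personal      5        15
0      home      8        24

39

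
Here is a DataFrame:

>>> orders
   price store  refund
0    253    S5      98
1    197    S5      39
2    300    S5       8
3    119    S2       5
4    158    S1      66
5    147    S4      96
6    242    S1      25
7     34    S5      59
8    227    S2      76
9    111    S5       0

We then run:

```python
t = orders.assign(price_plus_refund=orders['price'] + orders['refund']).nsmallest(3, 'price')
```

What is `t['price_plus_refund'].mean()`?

add column price_plus_refund = orders['price'] + orders['refund']:
   price store  refund  price_plus_refund
0    253    S5      98                351
1    197    S5      39                236
2    300    S5       8                308
3    119    S2       5                124
4    158    S1      66                224
5    147    S4      96                243
6    242    S1      25                267
7     34    S5      59                 93
8    227    S2      76                303
9    111    S5       0                111
take 3 rows with smallest price:
   price store  refund  price_plus_refund
7     34    S5      59                 93
9    111    S5       0                111
3    119    S2       5                124
Hence 109.333333333.

109.333333333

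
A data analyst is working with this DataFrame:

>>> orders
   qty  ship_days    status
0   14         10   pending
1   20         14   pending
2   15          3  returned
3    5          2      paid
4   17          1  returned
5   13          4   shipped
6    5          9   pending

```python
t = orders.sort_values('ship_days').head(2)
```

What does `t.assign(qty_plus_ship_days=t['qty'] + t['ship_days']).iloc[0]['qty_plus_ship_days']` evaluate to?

18

sort by ship_days:
   qty  ship_days    status
4   17          1  returned
3    5          2      paid
2   15          3  returned
5   13          4   shipped
6    5          9   pending
0   14         10   pending
1   20         14   pending
take first 2 rows:
   qty  ship_days    status
4   17          1  returned
3    5          2      paid
add column qty_plus_ship_days = t['qty'] + t['ship_days']:
   qty  ship_days    status  qty_plus_ship_days
4   17          1  returned                  18
3    5          2      paid                   7
The value at position 0, column 'qty_plus_ship_days' is 18.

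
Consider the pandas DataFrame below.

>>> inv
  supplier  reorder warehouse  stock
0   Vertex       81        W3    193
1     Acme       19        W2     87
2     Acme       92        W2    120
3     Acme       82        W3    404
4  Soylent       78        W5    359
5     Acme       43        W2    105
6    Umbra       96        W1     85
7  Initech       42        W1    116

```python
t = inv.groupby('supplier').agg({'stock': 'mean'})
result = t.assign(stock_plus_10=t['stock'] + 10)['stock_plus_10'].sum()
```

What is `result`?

group by supplier, mean of stock:
          stock
supplier       
Acme      179.0
Initech   116.0
Soylent   359.0
Umbra      85.0
Vertex    193.0
add column stock_plus_10 = t['stock'] + 10:
          stock  stock_plus_10
supplier                      
Acme      179.0          189.0
Initech   116.0          126.0
Soylent   359.0          369.0
Umbra      85.0           95.0
Vertex    193.0          203.0
Then the sum of column 'stock_plus_10': 982.0

982.0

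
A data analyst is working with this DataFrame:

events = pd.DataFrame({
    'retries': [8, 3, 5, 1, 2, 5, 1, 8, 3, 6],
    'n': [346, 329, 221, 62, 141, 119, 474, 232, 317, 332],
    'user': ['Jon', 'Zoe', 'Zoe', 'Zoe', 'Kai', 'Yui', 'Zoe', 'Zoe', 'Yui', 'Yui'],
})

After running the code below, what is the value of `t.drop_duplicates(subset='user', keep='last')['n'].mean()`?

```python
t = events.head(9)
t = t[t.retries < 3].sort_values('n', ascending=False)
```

101.5

take first 9 rows:
   retries    n user
0        8  346  Jon
1        3  329  Zoe
2        5  221  Zoe
3        1   62  Zoe
4        2  141  Kai
5        5  119  Yui
6        1  474  Zoe
7        8  232  Zoe
8        3  317  Yui
filter rows where retries < 3:
   retries    n user
3        1   62  Zoe
4        2  141  Kai
6        1  474  Zoe
sort by n descending:
   retries    n user
6        1  474  Zoe
4        2  141  Kai
3        1   62  Zoe
drop duplicate user (keep=last):
   retries    n user
4        2  141  Kai
3        1   62  Zoe
Reading off the mean of column 'n', we get 101.5.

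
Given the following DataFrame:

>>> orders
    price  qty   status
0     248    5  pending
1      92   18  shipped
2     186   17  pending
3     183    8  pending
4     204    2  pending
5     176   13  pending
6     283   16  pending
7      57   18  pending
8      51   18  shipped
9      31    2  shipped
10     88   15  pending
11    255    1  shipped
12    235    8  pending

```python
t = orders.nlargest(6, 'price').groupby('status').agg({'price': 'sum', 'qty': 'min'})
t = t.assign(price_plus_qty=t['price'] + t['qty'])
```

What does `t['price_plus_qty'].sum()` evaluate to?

1414

take 6 rows with largest price:
    price  qty   status
6     283   16  pending
11    255    1  shipped
0     248    5  pending
12    235    8  pending
4     204    2  pending
2     186   17  pending
group by status: sum(price), min(qty):
         price  qty
status             
pending   1156    2
shipped    255    1
add column price_plus_qty = t['price'] + t['qty']:
         price  qty  price_plus_qty
status                             
pending   1156    2            1158
shipped    255    1             256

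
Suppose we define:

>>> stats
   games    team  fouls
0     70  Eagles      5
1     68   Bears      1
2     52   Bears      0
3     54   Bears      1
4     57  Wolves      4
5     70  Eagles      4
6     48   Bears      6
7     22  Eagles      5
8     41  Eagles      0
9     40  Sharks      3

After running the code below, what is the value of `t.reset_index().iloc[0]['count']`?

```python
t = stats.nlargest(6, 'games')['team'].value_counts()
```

take 6 rows with largest games:
   games    team  fouls
0     70  Eagles      5
5     70  Eagles      4
1     68   Bears      1
4     57  Wolves      4
3     54   Bears      1
2     52   Bears      0
value_counts of team:
team
Bears     3
Eagles    2
Wolves    1
Name: count, dtype: int64
reset_index():
     team  count
0   Bears      3
1  Eagles      2
2  Wolves      1

3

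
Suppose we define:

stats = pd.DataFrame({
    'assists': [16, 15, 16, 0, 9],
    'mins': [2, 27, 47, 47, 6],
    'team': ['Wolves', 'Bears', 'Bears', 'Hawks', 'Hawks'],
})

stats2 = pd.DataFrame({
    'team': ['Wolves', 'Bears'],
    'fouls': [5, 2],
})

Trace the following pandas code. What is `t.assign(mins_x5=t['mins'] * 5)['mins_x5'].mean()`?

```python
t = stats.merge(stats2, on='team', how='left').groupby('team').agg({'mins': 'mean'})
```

merge on 'team' (how='left') → 5 rows:
   assists  mins    team  fouls
0       16     2  Wolves    5.0
1       15    27   Bears    2.0
2       16    47   Bears    2.0
3        0    47   Hawks    NaN
4        9     6   Hawks    NaN
group by team, mean of mins:
        mins
team        
Bears   37.0
Hawks   26.5
Wolves   2.0
add column mins_x5 = t['mins'] * 5:
        mins  mins_x5
team                 
Bears   37.0    185.0
Hawks   26.5    132.5
Wolves   2.0     10.0
Then the mean of column 'mins_x5': 109.166666667

109.166666667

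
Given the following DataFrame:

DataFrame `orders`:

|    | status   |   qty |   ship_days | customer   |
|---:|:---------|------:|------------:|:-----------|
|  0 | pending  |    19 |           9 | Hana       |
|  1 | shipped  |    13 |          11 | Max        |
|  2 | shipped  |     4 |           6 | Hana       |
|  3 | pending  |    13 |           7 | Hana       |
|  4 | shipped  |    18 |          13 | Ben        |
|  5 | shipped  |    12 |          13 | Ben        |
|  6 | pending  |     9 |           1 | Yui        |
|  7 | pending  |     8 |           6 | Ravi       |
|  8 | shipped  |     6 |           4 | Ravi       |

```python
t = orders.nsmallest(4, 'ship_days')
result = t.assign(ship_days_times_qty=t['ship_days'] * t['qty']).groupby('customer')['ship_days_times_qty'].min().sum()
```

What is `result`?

take 4 rows with smallest ship_days:
    status  qty  ship_days customer
6  pending    9          1      Yui
8  shipped    6          4     Ravi
2  shipped    4          6     Hana
7  pending    8          6     Ravi
add column ship_days_times_qty = t['ship_days'] * t['qty']:
    status  qty  ship_days customer  ship_days_times_qty
6  pending    9          1      Yui                    9
8  shipped    6          4     Ravi                   24
2  shipped    4          6     Hana                   24
7  pending    8          6     Ravi                   48
group by customer, min of ship_days_times_qty:
customer
Hana    24
Ravi    24
Yui      9
Name: ship_days_times_qty, dtype: int64

57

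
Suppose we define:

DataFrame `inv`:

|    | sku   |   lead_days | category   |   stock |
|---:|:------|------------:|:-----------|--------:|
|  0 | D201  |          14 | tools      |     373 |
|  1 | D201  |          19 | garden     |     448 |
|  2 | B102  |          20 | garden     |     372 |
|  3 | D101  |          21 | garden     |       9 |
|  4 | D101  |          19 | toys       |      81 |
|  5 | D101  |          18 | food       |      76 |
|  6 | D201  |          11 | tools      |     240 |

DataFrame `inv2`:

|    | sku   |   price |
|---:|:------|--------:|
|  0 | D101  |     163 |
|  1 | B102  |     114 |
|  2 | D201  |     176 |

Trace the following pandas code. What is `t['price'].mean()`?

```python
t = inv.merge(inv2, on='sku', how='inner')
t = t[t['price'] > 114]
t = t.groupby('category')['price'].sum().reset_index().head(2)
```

merge on 'sku' (how='inner') → 7 rows:
    sku  lead_days category  stock  price
0  D201         14    tools    373    176
1  D201         19   garden    448    176
2  B102         20   garden    372    114
3  D101         21   garden      9    163
4  D101         19     toys     81    163
5  D101         18     food     76    163
6  D201         11    tools    240    176
filter rows where price > 114:
    sku  lead_days category  stock  price
0  D201         14    tools    373    176
1  D201         19   garden    448    176
3  D101         21   garden      9    163
4  D101         19     toys     81    163
5  D101         18     food     76    163
6  D201         11    tools    240    176
group by category, sum of price:
category
food      163
garden    339
tools     352
toys      163
Name: price, dtype: int64
reset_index():
  category  price
0     food    163
1   garden    339
2    tools    352
3     toys    163
take first 2 rows:
  category  price
0     food    163
1   garden    339
Taking the mean of column 'price' gives 251.0.

251.0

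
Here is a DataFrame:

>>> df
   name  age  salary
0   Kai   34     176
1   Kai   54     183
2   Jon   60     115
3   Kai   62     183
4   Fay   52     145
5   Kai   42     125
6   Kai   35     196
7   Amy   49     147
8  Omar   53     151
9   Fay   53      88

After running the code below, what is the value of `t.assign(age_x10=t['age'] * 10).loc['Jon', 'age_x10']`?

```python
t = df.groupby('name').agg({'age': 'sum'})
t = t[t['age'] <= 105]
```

600

group by name, sum of age:
      age
name     
Amy    49
Fay   105
Jon    60
Kai   227
Omar   53
filter rows where age <= 105:
      age
name     
Amy    49
Fay   105
Jon    60
Omar   53
add column age_x10 = t['age'] * 10:
      age  age_x10
name              
Amy    49      490
Fay   105     1050
Jon    60      600
Omar   53      530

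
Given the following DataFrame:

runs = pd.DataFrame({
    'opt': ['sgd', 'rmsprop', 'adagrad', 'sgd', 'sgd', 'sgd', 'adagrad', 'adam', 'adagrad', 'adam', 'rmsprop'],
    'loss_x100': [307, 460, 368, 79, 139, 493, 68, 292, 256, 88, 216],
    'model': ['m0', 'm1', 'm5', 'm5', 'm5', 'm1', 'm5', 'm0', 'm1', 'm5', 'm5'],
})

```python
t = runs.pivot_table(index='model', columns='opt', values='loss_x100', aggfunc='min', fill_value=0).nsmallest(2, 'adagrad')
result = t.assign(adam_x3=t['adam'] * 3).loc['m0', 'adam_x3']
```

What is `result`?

876

pivot: rows=model, cols=opt, min(loss_x100):
opt    adagrad  adam  rmsprop  sgd
model                             
m0           0   292        0  307
m1         256     0      460  493
m5          68    88      216   79
take 2 rows with smallest adagrad:
opt    adagrad  adam  rmsprop  sgd
model                             
m0           0   292        0  307
m5          68    88      216   79
add column adam_x3 = t['adam'] * 3:
opt    adagrad  adam  rmsprop  sgd  adam_x3
model                                      
m0           0   292        0  307      876
m5          68    88      216   79      264
Reading off the value at row 'm0', column 'adam_x3', we get 876.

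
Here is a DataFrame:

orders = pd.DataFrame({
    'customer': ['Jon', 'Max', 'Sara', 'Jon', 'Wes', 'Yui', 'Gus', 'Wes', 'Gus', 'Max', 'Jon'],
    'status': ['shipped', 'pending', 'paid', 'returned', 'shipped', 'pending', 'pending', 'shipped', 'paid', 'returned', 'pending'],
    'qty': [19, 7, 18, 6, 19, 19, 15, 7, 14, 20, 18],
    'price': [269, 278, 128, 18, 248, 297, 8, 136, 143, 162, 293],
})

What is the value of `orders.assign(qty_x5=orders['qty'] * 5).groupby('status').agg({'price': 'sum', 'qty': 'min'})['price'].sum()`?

add column qty_x5 = orders['qty'] * 5:
   customer    status  qty  price  qty_x5
0       Jon   shipped   19    269      95
1       Max   pending    7    278      35
2      Sara      paid   18    128      90
3       Jon  returned    6     18      30
4       Wes   shipped   19    248      95
5       Yui   pending   19    297      95
6       Gus   pending   15      8      75
7       Wes   shipped    7    136      35
8       Gus      paid   14    143      70
9       Max  returned   20    162     100
10      Jon   pending   18    293      90
group by status: sum(price), min(qty):
          price  qty
status              
paid        271   14
pending     876    7
returned    180    6
shipped     653    7

1980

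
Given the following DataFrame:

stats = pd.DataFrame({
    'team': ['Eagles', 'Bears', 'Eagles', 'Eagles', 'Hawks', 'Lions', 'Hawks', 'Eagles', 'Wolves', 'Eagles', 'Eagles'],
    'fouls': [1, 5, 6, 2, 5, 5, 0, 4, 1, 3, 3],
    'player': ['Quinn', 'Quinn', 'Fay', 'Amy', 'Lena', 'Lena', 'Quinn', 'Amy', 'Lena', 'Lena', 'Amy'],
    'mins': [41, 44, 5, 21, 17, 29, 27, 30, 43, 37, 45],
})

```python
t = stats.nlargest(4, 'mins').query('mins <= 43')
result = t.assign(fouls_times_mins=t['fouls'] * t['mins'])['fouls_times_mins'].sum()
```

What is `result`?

84

take 4 rows with largest mins:
      team  fouls player  mins
10  Eagles      3    Amy    45
1    Bears      5  Quinn    44
8   Wolves      1   Lena    43
0   Eagles      1  Quinn    41
filter rows where mins <= 43:
     team  fouls player  mins
8  Wolves      1   Lena    43
0  Eagles      1  Quinn    41
add column fouls_times_mins = t['fouls'] * t['mins']:
     team  fouls player  mins  fouls_times_mins
8  Wolves      1   Lena    43                43
0  Eagles      1  Quinn    41                41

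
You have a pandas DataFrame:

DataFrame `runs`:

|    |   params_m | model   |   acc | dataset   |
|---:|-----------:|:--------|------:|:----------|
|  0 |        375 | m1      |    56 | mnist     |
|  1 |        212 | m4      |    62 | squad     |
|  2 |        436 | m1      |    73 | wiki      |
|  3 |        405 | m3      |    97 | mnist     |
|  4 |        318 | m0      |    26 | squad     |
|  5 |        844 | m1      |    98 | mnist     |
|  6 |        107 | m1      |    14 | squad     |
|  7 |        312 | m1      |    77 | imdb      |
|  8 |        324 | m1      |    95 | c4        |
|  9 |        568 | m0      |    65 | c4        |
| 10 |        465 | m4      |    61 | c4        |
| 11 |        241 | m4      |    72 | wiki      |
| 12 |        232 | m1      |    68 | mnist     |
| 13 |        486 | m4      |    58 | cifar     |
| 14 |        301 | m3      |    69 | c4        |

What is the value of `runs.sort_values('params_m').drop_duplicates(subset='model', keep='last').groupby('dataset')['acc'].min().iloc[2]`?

sort by params_m:
    params_m model  acc dataset
6        107    m1   14   squad
1        212    m4   62   squad
12       232    m1   68   mnist
11       241    m4   72    wiki
14       301    m3   69      c4
7        312    m1   77    imdb
4        318    m0   26   squad
8        324    m1   95      c4
0        375    m1   56   mnist
3        405    m3   97   mnist
2        436    m1   73    wiki
10       465    m4   61      c4
13       486    m4   58   cifar
9        568    m0   65      c4
5        844    m1   98   mnist
drop duplicate model (keep=last):
    params_m model  acc dataset
3        405    m3   97   mnist
13       486    m4   58   cifar
9        568    m0   65      c4
5        844    m1   98   mnist
group by dataset, min of acc:
dataset
c4       65
cifar    58
mnist    97
Name: acc, dtype: int64
Reading off the value at position 2, we get 97.

97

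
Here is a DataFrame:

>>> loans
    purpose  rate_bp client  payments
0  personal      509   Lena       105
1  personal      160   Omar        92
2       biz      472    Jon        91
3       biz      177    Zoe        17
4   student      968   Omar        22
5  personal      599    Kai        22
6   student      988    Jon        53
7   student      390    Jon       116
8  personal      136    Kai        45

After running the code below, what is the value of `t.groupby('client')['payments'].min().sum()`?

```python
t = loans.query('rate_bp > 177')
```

202

filter rows where rate_bp > 177:
    purpose  rate_bp client  payments
0  personal      509   Lena       105
2       biz      472    Jon        91
4   student      968   Omar        22
5  personal      599    Kai        22
6   student      988    Jon        53
7   student      390    Jon       116
group by client, min of payments:
client
Jon      53
Kai      22
Lena    105
Omar     22
Name: payments, dtype: int64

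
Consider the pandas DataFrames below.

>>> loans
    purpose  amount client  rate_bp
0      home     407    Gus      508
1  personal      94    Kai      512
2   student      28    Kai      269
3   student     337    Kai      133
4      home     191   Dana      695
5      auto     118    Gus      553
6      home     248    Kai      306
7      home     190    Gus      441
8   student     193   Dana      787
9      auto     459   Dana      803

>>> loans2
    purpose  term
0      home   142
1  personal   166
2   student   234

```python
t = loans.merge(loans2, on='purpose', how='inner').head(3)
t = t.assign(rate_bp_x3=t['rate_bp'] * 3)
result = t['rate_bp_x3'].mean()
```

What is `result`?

1289.0

merge on 'purpose' (how='inner') → 8 rows:
    purpose  amount client  rate_bp  term
0      home     407    Gus      508   142
1  personal      94    Kai      512   166
2   student      28    Kai      269   234
3   student     337    Kai      133   234
4      home     191   Dana      695   142
5      home     248    Kai      306   142
6      home     190    Gus      441   142
7   student     193   Dana      787   234
take first 3 rows:
    purpose  amount client  rate_bp  term
0      home     407    Gus      508   142
1  personal      94    Kai      512   166
2   student      28    Kai      269   234
add column rate_bp_x3 = t['rate_bp'] * 3:
    purpose  amount client  rate_bp  term  rate_bp_x3
0      home     407    Gus      508   142        1524
1  personal      94    Kai      512   166        1536
2   student      28    Kai      269   234         807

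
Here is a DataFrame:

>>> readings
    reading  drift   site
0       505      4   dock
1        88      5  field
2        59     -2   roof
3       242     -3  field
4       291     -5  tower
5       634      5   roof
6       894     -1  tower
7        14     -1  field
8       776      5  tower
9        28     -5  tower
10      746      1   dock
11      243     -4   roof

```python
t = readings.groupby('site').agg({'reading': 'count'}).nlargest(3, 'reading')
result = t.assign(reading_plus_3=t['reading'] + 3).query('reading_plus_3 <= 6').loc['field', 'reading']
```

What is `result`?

3

group by site, count of reading:
       reading
site          
dock         2
field        3
roof         3
tower        4
take 3 rows with largest reading:
       reading
site          
tower        4
field        3
roof         3
add column reading_plus_3 = t['reading'] + 3:
       reading  reading_plus_3
site                          
tower        4               7
field        3               6
roof         3               6
filter rows where reading_plus_3 <= 6:
       reading  reading_plus_3
site                          
field        3               6
roof         3               6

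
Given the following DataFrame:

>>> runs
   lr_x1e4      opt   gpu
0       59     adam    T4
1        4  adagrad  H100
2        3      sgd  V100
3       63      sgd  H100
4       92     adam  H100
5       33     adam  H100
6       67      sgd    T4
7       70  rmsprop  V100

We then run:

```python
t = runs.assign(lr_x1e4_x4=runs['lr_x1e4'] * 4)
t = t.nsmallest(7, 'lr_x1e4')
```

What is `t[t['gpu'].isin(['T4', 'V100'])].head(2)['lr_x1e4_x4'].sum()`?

248

add column lr_x1e4_x4 = runs['lr_x1e4'] * 4:
   lr_x1e4      opt   gpu  lr_x1e4_x4
0       59     adam    T4         236
1        4  adagrad  H100          16
2        3      sgd  V100          12
3       63      sgd  H100         252
4       92     adam  H100         368
5       33     adam  H100         132
6       67      sgd    T4         268
7       70  rmsprop  V100         280
take 7 rows with smallest lr_x1e4:
   lr_x1e4      opt   gpu  lr_x1e4_x4
2        3      sgd  V100          12
1        4  adagrad  H100          16
5       33     adam  H100         132
0       59     adam    T4         236
3       63      sgd  H100         252
6       67      sgd    T4         268
7       70  rmsprop  V100         280
filter rows where gpu in ['T4', 'V100']:
   lr_x1e4      opt   gpu  lr_x1e4_x4
2        3      sgd  V100          12
0       59     adam    T4         236
6       67      sgd    T4         268
7       70  rmsprop  V100         280
take first 2 rows:
   lr_x1e4   opt   gpu  lr_x1e4_x4
2        3   sgd  V100          12
0       59  adam    T4         236
Taking the sum of column 'lr_x1e4_x4' gives 248.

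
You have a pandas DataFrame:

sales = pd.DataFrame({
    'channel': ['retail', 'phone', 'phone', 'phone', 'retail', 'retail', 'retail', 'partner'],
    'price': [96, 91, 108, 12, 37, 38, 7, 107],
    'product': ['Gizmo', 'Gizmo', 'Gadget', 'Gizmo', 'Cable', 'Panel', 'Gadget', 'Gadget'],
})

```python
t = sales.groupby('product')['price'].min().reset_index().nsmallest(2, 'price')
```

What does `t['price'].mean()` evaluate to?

9.5

group by product, min of price:
product
Cable     37
Gadget     7
Gizmo     12
Panel     38
Name: price, dtype: int64
reset_index():
  product  price
0   Cable     37
1  Gadget      7
2   Gizmo     12
3   Panel     38
take 2 rows with smallest price:
  product  price
1  Gadget      7
2   Gizmo     12
Finally, mean of column 'price' = 9.5.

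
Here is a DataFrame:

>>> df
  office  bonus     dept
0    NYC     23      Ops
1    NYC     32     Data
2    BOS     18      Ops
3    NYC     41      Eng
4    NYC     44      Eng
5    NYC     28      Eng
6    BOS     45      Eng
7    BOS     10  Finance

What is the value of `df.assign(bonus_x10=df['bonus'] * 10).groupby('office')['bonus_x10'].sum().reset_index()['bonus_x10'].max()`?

1680

add column bonus_x10 = df['bonus'] * 10:
  office  bonus     dept  bonus_x10
0    NYC     23      Ops        230
1    NYC     32     Data        320
2    BOS     18      Ops        180
3    NYC     41      Eng        410
4    NYC     44      Eng        440
5    NYC     28      Eng        280
6    BOS     45      Eng        450
7    BOS     10  Finance        100
group by office, sum of bonus_x10:
office
BOS     730
NYC    1680
Name: bonus_x10, dtype: int64
reset_index():
  office  bonus_x10
0    BOS        730
1    NYC       1680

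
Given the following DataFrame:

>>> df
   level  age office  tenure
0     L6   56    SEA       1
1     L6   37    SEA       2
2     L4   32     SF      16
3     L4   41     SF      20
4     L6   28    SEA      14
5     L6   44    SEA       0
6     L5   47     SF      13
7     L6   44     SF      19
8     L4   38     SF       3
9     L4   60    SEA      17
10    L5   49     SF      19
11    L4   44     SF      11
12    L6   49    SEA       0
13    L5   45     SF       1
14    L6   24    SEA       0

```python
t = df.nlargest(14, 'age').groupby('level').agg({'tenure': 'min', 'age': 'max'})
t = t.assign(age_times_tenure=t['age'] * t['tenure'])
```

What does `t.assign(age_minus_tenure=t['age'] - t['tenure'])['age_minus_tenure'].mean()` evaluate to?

take 14 rows with largest age:
   level  age office  tenure
9     L4   60    SEA      17
0     L6   56    SEA       1
10    L5   49     SF      19
12    L6   49    SEA       0
6     L5   47     SF      13
13    L5   45     SF       1
5     L6   44    SEA       0
7     L6   44     SF      19
11    L4   44     SF      11
3     L4   41     SF      20
8     L4   38     SF       3
1     L6   37    SEA       2
2     L4   32     SF      16
4     L6   28    SEA      14
group by level: min(tenure), max(age):
       tenure  age
level             
L4          3   60
L5          1   49
L6          0   56
add column age_times_tenure = t['age'] * t['tenure']:
       tenure  age  age_times_tenure
level                               
L4          3   60               180
L5          1   49                49
L6          0   56                 0
add column age_minus_tenure = t['age'] - t['tenure']:
       tenure  age  age_times_tenure  age_minus_tenure
level                                                 
L4          3   60               180                57
L5          1   49                49                48
L6          0   56                 0                56
Hence 53.6666666667.

53.6666666667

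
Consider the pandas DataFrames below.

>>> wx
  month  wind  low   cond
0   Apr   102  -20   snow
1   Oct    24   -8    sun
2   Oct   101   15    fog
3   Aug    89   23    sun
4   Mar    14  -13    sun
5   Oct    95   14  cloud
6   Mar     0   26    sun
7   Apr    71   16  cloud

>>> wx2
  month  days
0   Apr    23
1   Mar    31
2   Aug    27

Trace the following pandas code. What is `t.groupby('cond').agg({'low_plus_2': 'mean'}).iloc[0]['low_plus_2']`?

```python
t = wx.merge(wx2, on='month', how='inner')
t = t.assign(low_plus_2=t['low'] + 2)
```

merge on 'month' (how='inner') → 5 rows:
  month  wind  low   cond  days
0   Apr   102  -20   snow    23
1   Aug    89   23    sun    27
2   Mar    14  -13    sun    31
3   Mar     0   26    sun    31
4   Apr    71   16  cloud    23
add column low_plus_2 = t['low'] + 2:
  month  wind  low   cond  days  low_plus_2
0   Apr   102  -20   snow    23         -18
1   Aug    89   23    sun    27          25
2   Mar    14  -13    sun    31         -11
3   Mar     0   26    sun    31          28
4   Apr    71   16  cloud    23          18
group by cond, mean of low_plus_2:
       low_plus_2
cond             
cloud        18.0
snow        -18.0
sun          14.0
The value at position 0, column 'low_plus_2' is 18.0.

18.0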